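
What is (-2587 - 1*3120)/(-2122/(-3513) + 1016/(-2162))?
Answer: -21672634971/509278 ≈ -42556.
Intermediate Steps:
(-2587 - 1*3120)/(-2122/(-3513) + 1016/(-2162)) = (-2587 - 3120)/(-2122*(-1/3513) + 1016*(-1/2162)) = -5707/(2122/3513 - 508/1081) = -5707/509278/3797553 = -5707*3797553/509278 = -21672634971/509278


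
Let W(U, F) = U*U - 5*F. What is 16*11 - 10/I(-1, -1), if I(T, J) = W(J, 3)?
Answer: 1237/7 ≈ 176.71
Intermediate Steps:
W(U, F) = U² - 5*F
I(T, J) = -15 + J² (I(T, J) = J² - 5*3 = J² - 15 = -15 + J²)
16*11 - 10/I(-1, -1) = 16*11 - 10/(-15 + (-1)²) = 176 - 10/(-15 + 1) = 176 - 10/(-14) = 176 - 10*(-1/14) = 176 + 5/7 = 1237/7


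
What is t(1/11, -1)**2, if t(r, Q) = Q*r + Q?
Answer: 144/121 ≈ 1.1901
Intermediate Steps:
t(r, Q) = Q + Q*r
t(1/11, -1)**2 = (-(1 + 1/11))**2 = (-1*12/11)**2 = (-12/11)**2 = 144/121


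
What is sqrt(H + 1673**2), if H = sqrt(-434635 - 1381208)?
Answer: sqrt(2798929 + I*sqrt(1815843)) ≈ 1673.0 + 0.403*I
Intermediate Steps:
H = I*sqrt(1815843) (H = sqrt(-1815843) = I*sqrt(1815843) ≈ 1347.5*I)
sqrt(H + 1673**2) = sqrt(I*sqrt(1815843) + 1673**2) = sqrt(I*sqrt(1815843) + 2798929) = sqrt(2798929 + I*sqrt(1815843))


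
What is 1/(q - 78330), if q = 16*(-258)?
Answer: -1/82458 ≈ -1.2127e-5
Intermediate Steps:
q = -4128
1/(q - 78330) = 1/(-4128 - 78330) = 1/(-82458) = -1/82458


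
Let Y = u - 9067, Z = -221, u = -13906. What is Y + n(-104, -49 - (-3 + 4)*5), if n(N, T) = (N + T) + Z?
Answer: -23352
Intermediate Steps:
n(N, T) = -221 + N + T (n(N, T) = (N + T) - 221 = -221 + N + T)
Y = -22973 (Y = -13906 - 9067 = -22973)
Y + n(-104, -49 - (-3 + 4)*5) = -22973 + (-221 - 104 + (-49 - (-3 + 4)*5)) = -22973 + (-221 - 104 + (-49 - 5)) = -22973 + (-221 - 104 - 54) = -22973 - 379 = -23352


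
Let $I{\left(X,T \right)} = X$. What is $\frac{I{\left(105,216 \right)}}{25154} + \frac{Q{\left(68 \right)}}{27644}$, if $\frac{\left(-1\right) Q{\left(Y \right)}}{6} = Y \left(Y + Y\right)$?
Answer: $- \frac{348210633}{173839294} \approx -2.0031$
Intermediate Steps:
$Q{\left(Y \right)} = - 12 Y^{2}$ ($Q{\left(Y \right)} = - 6 Y \left(Y + Y\right) = - 6 Y 2 Y = - 6 \cdot 2 Y^{2} = - 12 Y^{2}$)
$\frac{I{\left(105,216 \right)}}{25154} + \frac{Q{\left(68 \right)}}{27644} = \frac{105}{25154} + \frac{\left(-12\right) 68^{2}}{27644} = 105 \cdot \frac{1}{25154} + \left(-12\right) 4624 \cdot \frac{1}{27644} = \frac{105}{25154} - \frac{13872}{6911} = - \frac{348210633}{173839294}$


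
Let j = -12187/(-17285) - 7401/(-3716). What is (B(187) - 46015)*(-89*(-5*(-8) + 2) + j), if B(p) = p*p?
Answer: 1325091907315869/32115530 ≈ 4.1260e+7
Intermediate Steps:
j = 173213177/64231060 (j = -12187*(-1/17285) - 7401*(-1/3716) = 12187/17285 + 7401/3716 = 173213177/64231060 ≈ 2.6967)
B(p) = p²
(B(187) - 46015)*(-89*(-5*(-8) + 2) + j) = (187² - 46015)*(-89*(-5*(-8) + 2) + 173213177/64231060) = (34969 - 46015)*(-89*(40 + 2) + 173213177/64231060) = -11046*(-89*42 + 173213177/64231060) = -11046*(-3738 + 173213177/64231060) = -11046*(-239922489103/64231060) = 1325091907315869/32115530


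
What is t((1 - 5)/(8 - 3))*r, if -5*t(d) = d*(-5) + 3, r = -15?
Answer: 21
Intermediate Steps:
t(d) = -3/5 + d (t(d) = -(d*(-5) + 3)/5 = -(-5*d + 3)/5 = -(3 - 5*d)/5 = -3/5 + d)
t((1 - 5)/(8 - 3))*r = (-3/5 + (1 - 5)/(8 - 3))*(-15) = (-3/5 - 4/5)*(-15) = -7/5*(-15) = 21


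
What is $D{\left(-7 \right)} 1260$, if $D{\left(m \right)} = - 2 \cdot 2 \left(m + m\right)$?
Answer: $70560$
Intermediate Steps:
$D{\left(m \right)} = - 8 m$ ($D{\left(m \right)} = - 2 \cdot 2 \cdot 2 m = - 2 \cdot 4 m = - 8 m$)
$D{\left(-7 \right)} 1260 = \left(-8\right) \left(-7\right) 1260 = 56 \cdot 1260 = 70560$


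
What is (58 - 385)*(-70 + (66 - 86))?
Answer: 29430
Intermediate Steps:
(58 - 385)*(-70 + (66 - 86)) = -327*(-70 - 20) = -327*(-90) = 29430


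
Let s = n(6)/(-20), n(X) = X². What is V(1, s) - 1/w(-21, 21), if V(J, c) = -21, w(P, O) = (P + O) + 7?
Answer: -148/7 ≈ -21.143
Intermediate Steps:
w(P, O) = 7 + O + P (w(P, O) = (O + P) + 7 = 7 + O + P)
s = -9/5 (s = 6²/(-20) = 36*(-1/20) = -9/5 ≈ -1.8000)
V(1, s) - 1/w(-21, 21) = -21 - 1/(7 + 21 - 21) = -21 - 1/7 = -21 - 1*⅐ = -21 - ⅐ = -148/7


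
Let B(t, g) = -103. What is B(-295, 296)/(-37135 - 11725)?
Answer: 103/48860 ≈ 0.0021081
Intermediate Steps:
B(-295, 296)/(-37135 - 11725) = -103/(-37135 - 11725) = -103/(-48860) = -103*(-1/48860) = 103/48860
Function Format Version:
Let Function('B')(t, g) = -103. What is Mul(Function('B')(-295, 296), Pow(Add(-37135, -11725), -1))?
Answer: Rational(103, 48860) ≈ 0.0021081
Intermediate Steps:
Mul(Function('B')(-295, 296), Pow(Add(-37135, -11725), -1)) = Mul(-103, Pow(Add(-37135, -11725), -1)) = Mul(-103, Pow(-48860, -1)) = Mul(-103, Rational(-1, 48860)) = Rational(103, 48860)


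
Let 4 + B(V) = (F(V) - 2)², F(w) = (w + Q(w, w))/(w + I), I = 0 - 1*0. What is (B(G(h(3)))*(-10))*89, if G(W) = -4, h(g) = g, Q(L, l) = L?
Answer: 3560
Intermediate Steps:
I = 0 (I = 0 + 0 = 0)
F(w) = 2 (F(w) = (w + w)/(w + 0) = (2*w)/w = 2)
B(V) = -4 (B(V) = -4 + (2 - 2)² = -4 + 0² = -4 + 0 = -4)
(B(G(h(3)))*(-10))*89 = -4*(-10)*89 = 40*89 = 3560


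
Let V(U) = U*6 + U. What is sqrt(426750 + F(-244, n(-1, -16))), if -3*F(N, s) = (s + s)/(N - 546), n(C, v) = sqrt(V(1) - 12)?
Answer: sqrt(599253018750 + 1185*I*sqrt(5))/1185 ≈ 653.26 + 1.4443e-6*I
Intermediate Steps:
V(U) = 7*U (V(U) = 6*U + U = 7*U)
n(C, v) = I*sqrt(5) (n(C, v) = sqrt(7*1 - 12) = sqrt(7 - 12) = sqrt(-5) = I*sqrt(5))
F(N, s) = -2*s/(3*(-546 + N)) (F(N, s) = -(s + s)/(3*(N - 546)) = -2*s/(3*(-546 + N)))
sqrt(426750 + F(-244, n(-1, -16))) = sqrt(426750 - 2*I*sqrt(5)/(-1638 + 3*(-244))) = sqrt(426750 - 2*I*sqrt(5)/(-1638 - 732)) = sqrt(426750 - 2*I*sqrt(5)/(-2370)) = sqrt(426750 - 2*I*sqrt(5)*(-1/2370)) = sqrt(426750 + I*sqrt(5)/1185)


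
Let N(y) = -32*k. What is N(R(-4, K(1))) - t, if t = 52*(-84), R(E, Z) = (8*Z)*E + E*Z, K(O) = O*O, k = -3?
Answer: 4464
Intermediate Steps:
K(O) = O**2
R(E, Z) = 9*E*Z (R(E, Z) = 8*E*Z + E*Z = 9*E*Z)
t = -4368
N(y) = 96 (N(y) = -32*(-3) = 96)
N(R(-4, K(1))) - t = 96 - 1*(-4368) = 96 + 4368 = 4464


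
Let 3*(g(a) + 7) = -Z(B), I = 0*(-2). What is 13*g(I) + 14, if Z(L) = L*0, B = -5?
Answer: -77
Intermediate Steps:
Z(L) = 0
I = 0
g(a) = -7 (g(a) = -7 + (-1*0)/3 = -7 + (1/3)*0 = -7 + 0 = -7)
13*g(I) + 14 = 13*(-7) + 14 = -91 + 14 = -77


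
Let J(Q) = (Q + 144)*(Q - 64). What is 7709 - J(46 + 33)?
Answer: 4364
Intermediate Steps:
J(Q) = (-64 + Q)*(144 + Q) (J(Q) = (144 + Q)*(-64 + Q) = (-64 + Q)*(144 + Q))
7709 - J(46 + 33) = 7709 - (-9216 + (46 + 33)² + 80*(46 + 33)) = 7709 - (-9216 + 79² + 80*79) = 7709 - (-9216 + 6241 + 6320) = 7709 - 1*3345 = 7709 - 3345 = 4364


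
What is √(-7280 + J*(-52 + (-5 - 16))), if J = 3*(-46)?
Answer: √2794 ≈ 52.858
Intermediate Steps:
J = -138
√(-7280 + J*(-52 + (-5 - 16))) = √(-7280 - 138*(-52 + (-5 - 16))) = √(-7280 - 138*(-52 - 21)) = √(-7280 - 138*(-73)) = √(-7280 + 10074) = √2794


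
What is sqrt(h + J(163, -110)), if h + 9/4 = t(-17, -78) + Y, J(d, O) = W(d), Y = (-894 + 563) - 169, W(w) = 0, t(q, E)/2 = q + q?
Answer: I*sqrt(2281)/2 ≈ 23.88*I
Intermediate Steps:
t(q, E) = 4*q (t(q, E) = 2*(q + q) = 2*(2*q) = 4*q)
Y = -500 (Y = -331 - 169 = -500)
J(d, O) = 0
h = -2281/4 (h = -9/4 + (4*(-17) - 500) = -9/4 + (-68 - 500) = -9/4 - 568 = -2281/4 ≈ -570.25)
sqrt(h + J(163, -110)) = sqrt(-2281/4 + 0) = sqrt(-2281/4) = I*sqrt(2281)/2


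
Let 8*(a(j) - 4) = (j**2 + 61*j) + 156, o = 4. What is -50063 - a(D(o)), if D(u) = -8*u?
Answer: -99941/2 ≈ -49971.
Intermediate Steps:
a(j) = 47/2 + j**2/8 + 61*j/8 (a(j) = 4 + ((j**2 + 61*j) + 156)/8 = 4 + (156 + j**2 + 61*j)/8 = 4 + (39/2 + j**2/8 + 61*j/8) = 47/2 + j**2/8 + 61*j/8)
-50063 - a(D(o)) = -50063 - (47/2 + (-8*4)**2/8 + 61*(-8*4)/8) = -50063 - (47/2 + (1/8)*(-32)**2 + (61/8)*(-32)) = -50063 - (47/2 + (1/8)*1024 - 244) = -50063 - (47/2 + 128 - 244) = -50063 - 1*(-185/2) = -50063 + 185/2 = -99941/2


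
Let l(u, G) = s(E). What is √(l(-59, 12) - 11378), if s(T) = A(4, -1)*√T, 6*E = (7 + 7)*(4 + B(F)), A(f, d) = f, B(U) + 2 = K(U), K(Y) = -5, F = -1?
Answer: √(-11378 + 4*I*√7) ≈ 0.0496 + 106.67*I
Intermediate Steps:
B(U) = -7 (B(U) = -2 - 5 = -7)
E = -7 (E = ((7 + 7)*(4 - 7))/6 = (14*(-3))/6 = (⅙)*(-42) = -7)
s(T) = 4*√T
l(u, G) = 4*I*√7 (l(u, G) = 4*√(-7) = 4*(I*√7) = 4*I*√7)
√(l(-59, 12) - 11378) = √(4*I*√7 - 11378) = √(-11378 + 4*I*√7)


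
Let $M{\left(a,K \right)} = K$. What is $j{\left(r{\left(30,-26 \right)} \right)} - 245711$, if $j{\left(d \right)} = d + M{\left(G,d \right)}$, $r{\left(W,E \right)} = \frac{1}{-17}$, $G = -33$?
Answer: $- \frac{4177089}{17} \approx -2.4571 \cdot 10^{5}$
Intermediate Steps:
$r{\left(W,E \right)} = - \frac{1}{17}$
$j{\left(d \right)} = 2 d$ ($j{\left(d \right)} = d + d = 2 d$)
$j{\left(r{\left(30,-26 \right)} \right)} - 245711 = 2 \left(- \frac{1}{17}\right) - 245711 = - \frac{2}{17} - 245711 = - \frac{4177089}{17}$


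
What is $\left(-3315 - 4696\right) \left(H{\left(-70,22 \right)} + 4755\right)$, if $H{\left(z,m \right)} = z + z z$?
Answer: $-76785435$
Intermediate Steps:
$H{\left(z,m \right)} = z + z^{2}$
$\left(-3315 - 4696\right) \left(H{\left(-70,22 \right)} + 4755\right) = \left(-3315 - 4696\right) \left(- 70 \left(1 - 70\right) + 4755\right) = - 8011 \left(\left(-70\right) \left(-69\right) + 4755\right) = - 8011 \left(4830 + 4755\right) = \left(-8011\right) 9585 = -76785435$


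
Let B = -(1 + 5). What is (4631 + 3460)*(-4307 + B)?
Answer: -34896483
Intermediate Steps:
B = -6 ≈ -6.0000
(4631 + 3460)*(-4307 + B) = (4631 + 3460)*(-4307 - 6) = 8091*(-4313) = -34896483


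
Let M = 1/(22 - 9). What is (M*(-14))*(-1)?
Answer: 14/13 ≈ 1.0769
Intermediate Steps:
M = 1/13 ≈ 0.076923
(M*(-14))*(-1) = ((1/13)*(-14))*(-1) = -14/13*(-1) = 14/13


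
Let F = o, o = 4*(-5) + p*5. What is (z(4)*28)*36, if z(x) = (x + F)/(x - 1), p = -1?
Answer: -7056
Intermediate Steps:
o = -25 (o = 4*(-5) - 1*5 = -20 - 5 = -25)
F = -25
z(x) = (-25 + x)/(-1 + x) (z(x) = (x - 25)/(x - 1) = (-25 + x)/(-1 + x))
(z(4)*28)*36 = (((-25 + 4)/(-1 + 4))*28)*36 = ((-21/3)*28)*36 = (((1/3)*(-21))*28)*36 = -7*28*36 = -196*36 = -7056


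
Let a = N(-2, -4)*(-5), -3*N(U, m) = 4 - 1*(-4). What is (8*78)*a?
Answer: 8320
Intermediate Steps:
N(U, m) = -8/3 (N(U, m) = -(4 - 1*(-4))/3 = -(4 + 4)/3 = -⅓*8 = -8/3)
a = 40/3 (a = -8/3*(-5) = 40/3 ≈ 13.333)
(8*78)*a = (8*78)*(40/3) = 624*(40/3) = 8320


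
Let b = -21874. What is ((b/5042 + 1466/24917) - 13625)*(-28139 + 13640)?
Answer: 12413079769725432/62815757 ≈ 1.9761e+8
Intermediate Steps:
((b/5042 + 1466/24917) - 13625)*(-28139 + 13640) = ((-21874/5042 + 1466/24917) - 13625)*(-28139 + 13640) = ((-21874*1/5042 + 1466*(1/24917)) - 13625)*(-14499) = ((-10937/2521 + 1466/24917) - 13625)*(-14499) = (-268821443/62815757 - 13625)*(-14499) = -856133510568/62815757*(-14499) = 12413079769725432/62815757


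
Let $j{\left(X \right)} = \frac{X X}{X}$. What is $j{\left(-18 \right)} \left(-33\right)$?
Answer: $594$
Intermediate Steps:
$j{\left(X \right)} = X$ ($j{\left(X \right)} = \frac{X^{2}}{X} = X$)
$j{\left(-18 \right)} \left(-33\right) = \left(-18\right) \left(-33\right) = 594$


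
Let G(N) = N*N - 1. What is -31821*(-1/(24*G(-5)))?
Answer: 10607/192 ≈ 55.245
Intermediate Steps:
G(N) = -1 + N² (G(N) = N² - 1 = -1 + N²)
-31821*(-1/(24*G(-5))) = -31821*(-1/(24*(-1 + (-5)²))) = -31821*(-1/(24*(-1 + 25))) = -31821/((-24*24)) = -31821/(-576) = -31821*(-1/576) = 10607/192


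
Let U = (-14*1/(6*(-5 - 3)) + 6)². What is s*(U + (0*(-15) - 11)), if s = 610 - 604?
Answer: 16465/96 ≈ 171.51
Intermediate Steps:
s = 6
U = 22801/576 (U = (-14/((-8*6)) + 6)² = (-14/(-48) + 6)² = (-14*(-1/48) + 6)² = (7/24 + 6)² = (151/24)² = 22801/576 ≈ 39.585)
s*(U + (0*(-15) - 11)) = 6*(22801/576 + (0*(-15) - 11)) = 6*(22801/576 + (0 - 11)) = 6*(22801/576 - 11) = 6*(16465/576) = 16465/96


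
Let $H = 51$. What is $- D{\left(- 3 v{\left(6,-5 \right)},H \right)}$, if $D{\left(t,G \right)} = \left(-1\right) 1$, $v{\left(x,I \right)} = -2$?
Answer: $1$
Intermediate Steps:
$D{\left(t,G \right)} = -1$
$- D{\left(- 3 v{\left(6,-5 \right)},H \right)} = \left(-1\right) \left(-1\right) = 1$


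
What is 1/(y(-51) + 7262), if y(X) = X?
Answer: 1/7211 ≈ 0.00013868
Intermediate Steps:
1/(y(-51) + 7262) = 1/(-51 + 7262) = 1/7211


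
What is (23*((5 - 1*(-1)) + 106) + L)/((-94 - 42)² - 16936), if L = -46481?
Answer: -2927/104 ≈ -28.144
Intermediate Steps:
(23*((5 - 1*(-1)) + 106) + L)/((-94 - 42)² - 16936) = (23*((5 - 1*(-1)) + 106) - 46481)/((-94 - 42)² - 16936) = (23*((5 + 1) + 106) - 46481)/((-136)² - 16936) = (23*(6 + 106) - 46481)/(18496 - 16936) = (23*112 - 46481)/1560 = (2576 - 46481)*(1/1560) = -43905*1/1560 = -2927/104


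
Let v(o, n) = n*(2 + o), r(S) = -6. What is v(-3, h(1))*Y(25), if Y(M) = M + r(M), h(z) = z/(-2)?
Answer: 19/2 ≈ 9.5000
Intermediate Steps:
h(z) = -z/2 (h(z) = z*(-1/2) = -z/2)
Y(M) = -6 + M (Y(M) = M - 6 = -6 + M)
v(-3, h(1))*Y(25) = ((-1/2*1)*(2 - 3))*(-6 + 25) = -1/2*(-1)*19 = (1/2)*19 = 19/2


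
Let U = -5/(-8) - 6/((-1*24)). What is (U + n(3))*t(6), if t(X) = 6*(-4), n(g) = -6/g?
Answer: 27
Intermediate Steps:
U = 7/8 (U = -5*(-⅛) - 6/(-24) = 5/8 - 6*(-1/24) = 5/8 + ¼ = 7/8 ≈ 0.87500)
t(X) = -24
(U + n(3))*t(6) = (7/8 - 6/3)*(-24) = (7/8 - 6*⅓)*(-24) = (7/8 - 2)*(-24) = -9/8*(-24) = 27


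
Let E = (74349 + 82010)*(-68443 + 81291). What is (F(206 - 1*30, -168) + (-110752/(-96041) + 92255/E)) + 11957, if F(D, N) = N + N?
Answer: 203849193241431861/17539709671792 ≈ 11622.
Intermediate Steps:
E = 2008900432 (E = 156359*12848 = 2008900432)
F(D, N) = 2*N
(F(206 - 1*30, -168) + (-110752/(-96041) + 92255/E)) + 11957 = (2*(-168) + (-110752/(-96041) + 92255/2008900432)) + 11957 = (-336 + (-110752*(-1/96041) + 92255*(1/2008900432))) + 11957 = (-336 + (110752/96041 + 92255/2008900432)) + 11957 = (-336 + 20227145537029/17539709671792) + 11957 = -5873115304185083/17539709671792 + 11957 = 203849193241431861/17539709671792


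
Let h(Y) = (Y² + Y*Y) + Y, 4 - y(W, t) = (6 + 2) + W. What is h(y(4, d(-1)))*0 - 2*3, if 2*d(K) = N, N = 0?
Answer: -6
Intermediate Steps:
d(K) = 0 (d(K) = (½)*0 = 0)
y(W, t) = -4 - W (y(W, t) = 4 - ((6 + 2) + W) = 4 - (8 + W) = 4 + (-8 - W) = -4 - W)
h(Y) = Y + 2*Y² (h(Y) = (Y² + Y²) + Y = 2*Y² + Y = Y + 2*Y²)
h(y(4, d(-1)))*0 - 2*3 = ((-4 - 1*4)*(1 + 2*(-4 - 1*4)))*0 - 2*3 = ((-4 - 4)*(1 + 2*(-4 - 4)))*0 - 6 = -8*(1 + 2*(-8))*0 - 6 = -8*(1 - 16)*0 - 6 = -8*(-15)*0 - 6 = 120*0 - 6 = 0 - 6 = -6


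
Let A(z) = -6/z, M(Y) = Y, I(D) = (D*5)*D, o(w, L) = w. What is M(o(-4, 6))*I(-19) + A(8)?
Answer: -28883/4 ≈ -7220.8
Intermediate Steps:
I(D) = 5*D² (I(D) = (5*D)*D = 5*D²)
M(o(-4, 6))*I(-19) + A(8) = -20*(-19)² - 6/8 = -20*361 - 6*⅛ = -4*1805 - ¾ = -7220 - ¾ = -28883/4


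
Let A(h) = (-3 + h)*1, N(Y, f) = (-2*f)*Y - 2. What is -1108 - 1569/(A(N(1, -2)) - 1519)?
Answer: -1682591/1520 ≈ -1107.0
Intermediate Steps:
N(Y, f) = -2 - 2*Y*f (N(Y, f) = -2*Y*f - 2 = -2 - 2*Y*f)
A(h) = -3 + h
-1108 - 1569/(A(N(1, -2)) - 1519) = -1108 - 1569/((-3 + (-2 - 2*1*(-2))) - 1519) = -1108 - 1569/((-3 + (-2 + 4)) - 1519) = -1108 - 1569/((-3 + 2) - 1519) = -1108 - 1569/(-1 - 1519) = -1108 - 1569/(-1520) = -1108 - 1569*(-1/1520) = -1108 + 1569/1520 = -1682591/1520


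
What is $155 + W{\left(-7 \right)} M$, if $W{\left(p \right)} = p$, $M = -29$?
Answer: $358$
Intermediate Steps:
$155 + W{\left(-7 \right)} M = 155 - -203 = 155 + 203 = 358$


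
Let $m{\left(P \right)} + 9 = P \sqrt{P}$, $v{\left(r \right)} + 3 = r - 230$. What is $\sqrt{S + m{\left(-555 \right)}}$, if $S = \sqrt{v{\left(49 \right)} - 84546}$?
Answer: $\sqrt{-9 + i \sqrt{84730} - 555 i \sqrt{555}} \approx 79.921 - 79.978 i$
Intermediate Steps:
$v{\left(r \right)} = -233 + r$ ($v{\left(r \right)} = -3 + \left(r - 230\right) = -3 + \left(-230 + r\right) = -233 + r$)
$m{\left(P \right)} = -9 + P^{\frac{3}{2}}$ ($m{\left(P \right)} = -9 + P \sqrt{P} = -9 + P^{\frac{3}{2}}$)
$S = i \sqrt{84730}$ ($S = \sqrt{\left(-233 + 49\right) - 84546} = \sqrt{-184 - 84546} = \sqrt{-84730} = i \sqrt{84730} \approx 291.08 i$)
$\sqrt{S + m{\left(-555 \right)}} = \sqrt{i \sqrt{84730} - \left(9 - \left(-555\right)^{\frac{3}{2}}\right)} = \sqrt{i \sqrt{84730} - \left(9 + 555 i \sqrt{555}\right)} = \sqrt{-9 + i \sqrt{84730} - 555 i \sqrt{555}}$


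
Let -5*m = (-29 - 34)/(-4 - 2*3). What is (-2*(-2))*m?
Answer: -126/25 ≈ -5.0400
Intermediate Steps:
m = -63/50 (m = -(-29 - 34)/(5*(-4 - 2*3)) = -(-63)/(5*(-4 - 6)) = -(-63)/(5*(-10)) = -(-63)*(-1)/(5*10) = -⅕*63/10 = -63/50 ≈ -1.2600)
(-2*(-2))*m = -2*(-2)*(-63/50) = 4*(-63/50) = -126/25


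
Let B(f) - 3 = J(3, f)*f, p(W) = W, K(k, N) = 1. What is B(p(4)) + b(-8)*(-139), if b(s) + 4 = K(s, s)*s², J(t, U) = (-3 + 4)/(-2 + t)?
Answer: -8333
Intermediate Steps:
J(t, U) = 1/(-2 + t)
b(s) = -4 + s² (b(s) = -4 + 1*s² = -4 + s²)
B(f) = 3 + f (B(f) = 3 + f/(-2 + 3) = 3 + f/1 = 3 + 1*f = 3 + f)
B(p(4)) + b(-8)*(-139) = (3 + 4) + (-4 + (-8)²)*(-139) = 7 + (-4 + 64)*(-139) = 7 + 60*(-139) = 7 - 8340 = -8333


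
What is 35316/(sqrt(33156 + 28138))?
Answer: 17658*sqrt(61294)/30647 ≈ 142.65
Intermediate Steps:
35316/(sqrt(33156 + 28138)) = 35316/(sqrt(61294)) = 35316*(sqrt(61294)/61294) = 17658*sqrt(61294)/30647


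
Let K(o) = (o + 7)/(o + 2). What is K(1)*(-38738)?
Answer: -309904/3 ≈ -1.0330e+5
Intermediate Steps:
K(o) = (7 + o)/(2 + o)
K(1)*(-38738) = ((7 + 1)/(2 + 1))*(-38738) = (8/3)*(-38738) = -309904/3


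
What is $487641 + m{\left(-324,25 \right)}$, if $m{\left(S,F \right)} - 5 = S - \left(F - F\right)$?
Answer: $487322$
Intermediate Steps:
$m{\left(S,F \right)} = 5 + S$ ($m{\left(S,F \right)} = 5 + \left(S - \left(F - F\right)\right) = 5 + \left(S - 0\right) = 5 + \left(S + 0\right) = 5 + S$)
$487641 + m{\left(-324,25 \right)} = 487641 + \left(5 - 324\right) = 487641 - 319 = 487322$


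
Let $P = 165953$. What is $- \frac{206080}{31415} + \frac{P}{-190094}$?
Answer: $- \frac{8877597003}{1194360602} \approx -7.4329$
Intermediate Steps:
$- \frac{206080}{31415} + \frac{P}{-190094} = - \frac{206080}{31415} + \frac{165953}{-190094} = \left(-206080\right) \frac{1}{31415} + 165953 \left(- \frac{1}{190094}\right) = - \frac{41216}{6283} - \frac{165953}{190094} = - \frac{8877597003}{1194360602}$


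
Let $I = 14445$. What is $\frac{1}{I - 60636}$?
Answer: $- \frac{1}{46191} \approx -2.1649 \cdot 10^{-5}$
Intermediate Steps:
$\frac{1}{I - 60636} = \frac{1}{14445 - 60636} = \frac{1}{-46191} = - \frac{1}{46191}$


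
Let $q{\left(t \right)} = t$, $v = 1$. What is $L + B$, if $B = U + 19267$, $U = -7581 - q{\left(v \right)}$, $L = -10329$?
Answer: $1356$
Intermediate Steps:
$U = -7582$ ($U = -7581 - 1 = -7582$)
$B = 11685$ ($B = -7582 + 19267 = 11685$)
$L + B = -10329 + 11685 = 1356$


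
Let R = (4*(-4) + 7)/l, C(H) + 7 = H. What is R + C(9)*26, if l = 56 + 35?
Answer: 4723/91 ≈ 51.901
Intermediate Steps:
l = 91
C(H) = -7 + H
R = -9/91 (R = (4*(-4) + 7)/91 = (-16 + 7)*(1/91) = -9*1/91 = -9/91 ≈ -0.098901)
R + C(9)*26 = -9/91 + (-7 + 9)*26 = -9/91 + 2*26 = -9/91 + 52 = 4723/91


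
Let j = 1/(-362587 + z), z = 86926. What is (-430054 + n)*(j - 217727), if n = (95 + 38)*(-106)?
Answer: 26657488955379296/275661 ≈ 9.6704e+10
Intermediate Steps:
n = -14098 (n = 133*(-106) = -14098)
j = -1/275661 (j = 1/(-362587 + 86926) = 1/(-275661) = -1/275661 ≈ -3.6276e-6)
(-430054 + n)*(j - 217727) = (-430054 - 14098)*(-1/275661 - 217727) = -444152*(-60018842548/275661) = 26657488955379296/275661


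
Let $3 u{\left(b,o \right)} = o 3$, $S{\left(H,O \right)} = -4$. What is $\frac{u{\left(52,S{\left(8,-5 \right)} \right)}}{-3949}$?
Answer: $\frac{4}{3949} \approx 0.0010129$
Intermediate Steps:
$u{\left(b,o \right)} = o$ ($u{\left(b,o \right)} = \frac{o 3}{3} = \frac{3 o}{3} = o$)
$\frac{u{\left(52,S{\left(8,-5 \right)} \right)}}{-3949} = - \frac{4}{-3949} = \left(-4\right) \left(- \frac{1}{3949}\right) = \frac{4}{3949}$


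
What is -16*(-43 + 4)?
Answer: 624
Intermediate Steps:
-16*(-43 + 4) = -16*(-39) = 624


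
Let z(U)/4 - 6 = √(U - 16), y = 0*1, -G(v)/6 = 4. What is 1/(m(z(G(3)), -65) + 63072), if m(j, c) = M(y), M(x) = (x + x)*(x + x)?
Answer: 1/63072 ≈ 1.5855e-5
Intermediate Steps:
G(v) = -24 (G(v) = -6*4 = -24)
y = 0
M(x) = 4*x² (M(x) = (2*x)*(2*x) = 4*x²)
z(U) = 24 + 4*√(-16 + U) (z(U) = 24 + 4*√(U - 16) = 24 + 4*√(-16 + U))
m(j, c) = 0 (m(j, c) = 4*0² = 4*0 = 0)
1/(m(z(G(3)), -65) + 63072) = 1/(0 + 63072) = 1/63072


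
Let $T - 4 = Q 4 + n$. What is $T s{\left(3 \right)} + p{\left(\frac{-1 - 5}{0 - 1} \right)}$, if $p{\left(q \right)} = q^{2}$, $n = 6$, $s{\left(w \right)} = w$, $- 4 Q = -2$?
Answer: $72$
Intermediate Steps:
$Q = \frac{1}{2}$ ($Q = \left(- \frac{1}{4}\right) \left(-2\right) = \frac{1}{2} \approx 0.5$)
$T = 12$ ($T = 4 + \left(\frac{1}{2} \cdot 4 + 6\right) = 4 + \left(2 + 6\right) = 4 + 8 = 12$)
$T s{\left(3 \right)} + p{\left(\frac{-1 - 5}{0 - 1} \right)} = 12 \cdot 3 + \left(\frac{-1 - 5}{0 - 1}\right)^{2} = 36 + \left(- \frac{6}{-1}\right)^{2} = 36 + \left(\left(-6\right) \left(-1\right)\right)^{2} = 36 + 6^{2} = 36 + 36 = 72$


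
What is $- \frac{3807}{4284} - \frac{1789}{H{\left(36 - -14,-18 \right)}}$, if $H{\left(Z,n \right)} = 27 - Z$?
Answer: $\frac{841835}{10948} \approx 76.894$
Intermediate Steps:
$- \frac{3807}{4284} - \frac{1789}{H{\left(36 - -14,-18 \right)}} = - \frac{3807}{4284} - \frac{1789}{27 - \left(36 - -14\right)} = \left(-3807\right) \frac{1}{4284} - \frac{1789}{27 - \left(36 + 14\right)} = - \frac{423}{476} - \frac{1789}{27 - 50} = - \frac{423}{476} - \frac{1789}{-23} = - \frac{423}{476} - - \frac{1789}{23} = - \frac{423}{476} + \frac{1789}{23} = \frac{841835}{10948}$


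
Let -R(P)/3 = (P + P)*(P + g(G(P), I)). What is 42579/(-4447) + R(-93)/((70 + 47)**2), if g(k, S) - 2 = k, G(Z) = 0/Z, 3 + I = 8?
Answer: -6911741/520299 ≈ -13.284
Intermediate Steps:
I = 5 (I = -3 + 8 = 5)
G(Z) = 0
g(k, S) = 2 + k
R(P) = -6*P*(2 + P) (R(P) = -3*(P + P)*(P + (2 + 0)) = -3*2*P*(P + 2) = -3*2*P*(2 + P) = -6*P*(2 + P))
42579/(-4447) + R(-93)/((70 + 47)**2) = 42579/(-4447) + (-6*(-93)*(2 - 93))/((70 + 47)**2) = 42579*(-1/4447) + (-6*(-93)*(-91))/(117**2) = -42579/4447 - 50778/13689 = -42579/4447 - 50778*1/13689 = -42579/4447 - 434/117 = -6911741/520299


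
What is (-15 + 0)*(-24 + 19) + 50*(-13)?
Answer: -575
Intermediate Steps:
(-15 + 0)*(-24 + 19) + 50*(-13) = -15*(-5) - 650 = 75 - 650 = -575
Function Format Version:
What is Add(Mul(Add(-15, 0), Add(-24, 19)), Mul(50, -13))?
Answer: -575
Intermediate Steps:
Add(Mul(Add(-15, 0), Add(-24, 19)), Mul(50, -13)) = Add(Mul(-15, -5), -650) = Add(75, -650) = -575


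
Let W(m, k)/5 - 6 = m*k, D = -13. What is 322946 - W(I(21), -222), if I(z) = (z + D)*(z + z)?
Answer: 695876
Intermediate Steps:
I(z) = 2*z*(-13 + z) (I(z) = (z - 13)*(z + z) = (-13 + z)*(2*z) = 2*z*(-13 + z))
W(m, k) = 30 + 5*k*m (W(m, k) = 30 + 5*(m*k) = 30 + 5*(k*m) = 30 + 5*k*m)
322946 - W(I(21), -222) = 322946 - (30 + 5*(-222)*(2*21*(-13 + 21))) = 322946 - (30 + 5*(-222)*(2*21*8)) = 322946 - (30 + 5*(-222)*336) = 322946 - (30 - 372960) = 322946 - 1*(-372930) = 322946 + 372930 = 695876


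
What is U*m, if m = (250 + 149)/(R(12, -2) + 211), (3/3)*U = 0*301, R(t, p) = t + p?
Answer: 0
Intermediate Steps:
R(t, p) = p + t
U = 0 (U = 0*301 = 0)
m = 399/221 (m = (250 + 149)/((-2 + 12) + 211) = 399/(10 + 211) = 399/221 ≈ 1.8054)
U*m = 0*(399/221) = 0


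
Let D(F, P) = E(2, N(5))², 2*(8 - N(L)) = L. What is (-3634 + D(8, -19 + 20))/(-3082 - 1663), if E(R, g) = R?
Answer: 726/949 ≈ 0.76502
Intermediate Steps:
N(L) = 8 - L/2
D(F, P) = 4 (D(F, P) = 2² = 4)
(-3634 + D(8, -19 + 20))/(-3082 - 1663) = (-3634 + 4)/(-3082 - 1663) = -3630/(-4745) = -3630*(-1/4745) = 726/949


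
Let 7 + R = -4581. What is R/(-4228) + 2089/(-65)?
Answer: -2133518/68705 ≈ -31.053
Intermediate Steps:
R = -4588 (R = -7 - 4581 = -4588)
R/(-4228) + 2089/(-65) = -4588/(-4228) + 2089/(-65) = -4588*(-1/4228) + 2089*(-1/65) = 1147/1057 - 2089/65 = -2133518/68705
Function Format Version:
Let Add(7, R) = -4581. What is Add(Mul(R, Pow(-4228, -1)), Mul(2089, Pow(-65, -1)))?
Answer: Rational(-2133518, 68705) ≈ -31.053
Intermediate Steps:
R = -4588 (R = Add(-7, -4581) = -4588)
Add(Mul(R, Pow(-4228, -1)), Mul(2089, Pow(-65, -1))) = Add(Mul(-4588, Pow(-4228, -1)), Mul(2089, Pow(-65, -1))) = Add(Mul(-4588, Rational(-1, 4228)), Mul(2089, Rational(-1, 65))) = Add(Rational(1147, 1057), Rational(-2089, 65)) = Rational(-2133518, 68705)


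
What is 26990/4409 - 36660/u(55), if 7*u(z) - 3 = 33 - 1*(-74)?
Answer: -112846868/48499 ≈ -2326.8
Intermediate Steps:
u(z) = 110/7 (u(z) = 3/7 + (33 - 1*(-74))/7 = 3/7 + (33 + 74)/7 = 3/7 + (⅐)*107 = 3/7 + 107/7 = 110/7)
26990/4409 - 36660/u(55) = 26990/4409 - 36660/110/7 = 26990*(1/4409) - 36660*7/110 = 26990/4409 - 25662/11 = -112846868/48499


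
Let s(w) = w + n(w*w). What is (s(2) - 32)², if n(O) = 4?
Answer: 676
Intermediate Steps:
s(w) = 4 + w (s(w) = w + 4 = 4 + w)
(s(2) - 32)² = ((4 + 2) - 32)² = (6 - 32)² = (-26)² = 676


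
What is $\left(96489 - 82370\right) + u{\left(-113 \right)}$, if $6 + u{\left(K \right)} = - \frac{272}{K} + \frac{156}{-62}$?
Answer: $\frac{49437457}{3503} \approx 14113.0$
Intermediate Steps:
$u{\left(K \right)} = - \frac{264}{31} - \frac{272}{K}$ ($u{\left(K \right)} = -6 + \left(- \frac{272}{K} + \frac{156}{-62}\right) = -6 + \left(- \frac{272}{K} + 156 \left(- \frac{1}{62}\right)\right) = -6 - \left(\frac{78}{31} + \frac{272}{K}\right) = - \frac{264}{31} - \frac{272}{K}$)
$\left(96489 - 82370\right) + u{\left(-113 \right)} = \left(96489 - 82370\right) - \left(\frac{264}{31} + \frac{272}{-113}\right) = \left(96489 - 82370\right) - \frac{21400}{3503} = 14119 + \left(- \frac{264}{31} + \frac{272}{113}\right) = 14119 - \frac{21400}{3503} = \frac{49437457}{3503}$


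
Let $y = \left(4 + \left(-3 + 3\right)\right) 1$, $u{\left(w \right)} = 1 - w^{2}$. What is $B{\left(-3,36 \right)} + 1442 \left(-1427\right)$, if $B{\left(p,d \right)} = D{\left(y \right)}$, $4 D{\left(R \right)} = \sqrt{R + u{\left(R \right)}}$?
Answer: $-2057734 + \frac{i \sqrt{11}}{4} \approx -2.0577 \cdot 10^{6} + 0.82916 i$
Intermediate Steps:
$y = 4$ ($y = \left(4 + 0\right) 1 = 4 \cdot 1 = 4$)
$D{\left(R \right)} = \frac{\sqrt{1 + R - R^{2}}}{4}$ ($D{\left(R \right)} = \frac{\sqrt{R - \left(-1 + R^{2}\right)}}{4} = \frac{\sqrt{1 + R - R^{2}}}{4}$)
$B{\left(p,d \right)} = \frac{i \sqrt{11}}{4}$ ($B{\left(p,d \right)} = \frac{\sqrt{1 + 4 - 4^{2}}}{4} = \frac{\sqrt{1 + 4 - 16}}{4} = \frac{\sqrt{-11}}{4} = \frac{i \sqrt{11}}{4}$)
$B{\left(-3,36 \right)} + 1442 \left(-1427\right) = \frac{i \sqrt{11}}{4} + 1442 \left(-1427\right) = \frac{i \sqrt{11}}{4} - 2057734 = -2057734 + \frac{i \sqrt{11}}{4}$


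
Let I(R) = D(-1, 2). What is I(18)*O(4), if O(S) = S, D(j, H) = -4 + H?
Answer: -8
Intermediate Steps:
I(R) = -2 (I(R) = -4 + 2 = -2)
I(18)*O(4) = -2*4 = -8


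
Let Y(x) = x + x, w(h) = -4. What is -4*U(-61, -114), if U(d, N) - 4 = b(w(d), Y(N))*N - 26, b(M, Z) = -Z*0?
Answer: 88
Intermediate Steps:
Y(x) = 2*x
b(M, Z) = 0
U(d, N) = -22 (U(d, N) = 4 + (0*N - 26) = 4 + (0 - 26) = 4 - 26 = -22)
-4*U(-61, -114) = -4*(-22) = 88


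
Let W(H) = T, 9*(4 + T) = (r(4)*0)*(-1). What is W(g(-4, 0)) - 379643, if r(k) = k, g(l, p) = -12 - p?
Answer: -379647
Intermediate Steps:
T = -4 (T = -4 + ((4*0)*(-1))/9 = -4 + (0*(-1))/9 = -4 + (⅑)*0 = -4 + 0 = -4)
W(H) = -4
W(g(-4, 0)) - 379643 = -4 - 379643 = -379647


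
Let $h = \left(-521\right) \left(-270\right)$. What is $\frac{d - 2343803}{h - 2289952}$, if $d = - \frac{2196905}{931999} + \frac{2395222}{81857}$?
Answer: $\frac{89404091707116818}{81985051963195663} \approx 1.0905$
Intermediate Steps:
$h = 140670$
$d = \frac{2052512456193}{76290642143}$ ($d = \left(-2196905\right) \frac{1}{931999} + 2395222 \cdot \frac{1}{81857} = - \frac{2196905}{931999} + \frac{2395222}{81857} = \frac{2052512456193}{76290642143} \approx 26.904$)
$\frac{d - 2343803}{h - 2289952} = \frac{\frac{2052512456193}{76290642143} - 2343803}{140670 - 2289952} = - \frac{178808183414233636}{76290642143 \left(-2149282\right)} = \left(- \frac{178808183414233636}{76290642143}\right) \left(- \frac{1}{2149282}\right) = \frac{89404091707116818}{81985051963195663}$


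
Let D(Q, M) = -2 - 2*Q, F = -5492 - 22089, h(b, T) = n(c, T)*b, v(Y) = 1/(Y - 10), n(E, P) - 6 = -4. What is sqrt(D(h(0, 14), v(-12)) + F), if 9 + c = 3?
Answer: I*sqrt(27583) ≈ 166.08*I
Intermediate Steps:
c = -6 (c = -9 + 3 = -6)
n(E, P) = 2 (n(E, P) = 6 - 4 = 2)
v(Y) = 1/(-10 + Y)
h(b, T) = 2*b
F = -27581
sqrt(D(h(0, 14), v(-12)) + F) = sqrt((-2 - 4*0) - 27581) = sqrt((-2 - 2*0) - 27581) = sqrt((-2 + 0) - 27581) = sqrt(-2 - 27581) = sqrt(-27583) = I*sqrt(27583)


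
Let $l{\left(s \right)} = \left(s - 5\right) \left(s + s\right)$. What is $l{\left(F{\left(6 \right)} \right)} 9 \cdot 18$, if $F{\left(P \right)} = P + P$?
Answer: $27216$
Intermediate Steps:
$F{\left(P \right)} = 2 P$
$l{\left(s \right)} = 2 s \left(-5 + s\right)$ ($l{\left(s \right)} = \left(-5 + s\right) 2 s = 2 s \left(-5 + s\right)$)
$l{\left(F{\left(6 \right)} \right)} 9 \cdot 18 = 2 \cdot 2 \cdot 6 \left(-5 + 2 \cdot 6\right) 9 \cdot 18 = 2 \cdot 12 \left(-5 + 12\right) 9 \cdot 18 = 2 \cdot 12 \cdot 7 \cdot 9 \cdot 18 = 168 \cdot 9 \cdot 18 = 1512 \cdot 18 = 27216$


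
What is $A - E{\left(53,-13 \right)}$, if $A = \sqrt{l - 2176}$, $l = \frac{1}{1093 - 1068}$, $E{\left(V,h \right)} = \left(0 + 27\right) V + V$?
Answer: $-1484 + \frac{i \sqrt{54399}}{5} \approx -1484.0 + 46.647 i$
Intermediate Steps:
$E{\left(V,h \right)} = 28 V$ ($E{\left(V,h \right)} = 27 V + V = 28 V$)
$l = \frac{1}{25} \approx 0.04$
$A = \frac{i \sqrt{54399}}{5}$ ($A = \sqrt{\frac{1}{25} - 2176} = \sqrt{- \frac{54399}{25}} = \frac{i \sqrt{54399}}{5} \approx 46.647 i$)
$A - E{\left(53,-13 \right)} = \frac{i \sqrt{54399}}{5} - 28 \cdot 53 = \frac{i \sqrt{54399}}{5} - 1484 = -1484 + \frac{i \sqrt{54399}}{5}$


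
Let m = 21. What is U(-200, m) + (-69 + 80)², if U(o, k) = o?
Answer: -79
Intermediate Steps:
U(-200, m) + (-69 + 80)² = -200 + (-69 + 80)² = -200 + 11² = -200 + 121 = -79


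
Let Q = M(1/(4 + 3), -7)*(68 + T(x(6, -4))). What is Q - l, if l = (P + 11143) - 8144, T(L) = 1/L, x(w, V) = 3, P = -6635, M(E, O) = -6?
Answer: 3226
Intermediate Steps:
l = -3636 (l = (-6635 + 11143) - 8144 = 4508 - 8144 = -3636)
Q = -410 (Q = -6*(68 + 1/3) = -6*205/3 = -410)
Q - l = -410 - 1*(-3636) = -410 + 3636 = 3226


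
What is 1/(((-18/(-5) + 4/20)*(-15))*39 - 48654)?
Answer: -1/50877 ≈ -1.9655e-5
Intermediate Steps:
1/(((-18/(-5) + 4/20)*(-15))*39 - 48654) = 1/(((-18*(-⅕) + 4*(1/20))*(-15))*39 - 48654) = 1/(((18/5 + ⅕)*(-15))*39 - 48654) = 1/(((19/5)*(-15))*39 - 48654) = 1/(-57*39 - 48654) = 1/(-2223 - 48654) = 1/(-50877) = -1/50877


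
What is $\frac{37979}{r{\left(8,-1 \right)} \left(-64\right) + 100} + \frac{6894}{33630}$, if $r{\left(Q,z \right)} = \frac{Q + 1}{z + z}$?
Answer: $\frac{213318107}{2174740} \approx 98.089$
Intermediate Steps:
$r{\left(Q,z \right)} = \frac{1 + Q}{2 z}$
$\frac{37979}{r{\left(8,-1 \right)} \left(-64\right) + 100} + \frac{6894}{33630} = \frac{37979}{\frac{1 + 8}{2 \left(-1\right)} \left(-64\right) + 100} + \frac{6894}{33630} = \frac{37979}{\frac{1}{2} \left(-1\right) 9 \left(-64\right) + 100} + 6894 \cdot \frac{1}{33630} = \frac{37979}{\left(- \frac{9}{2}\right) \left(-64\right) + 100} + \frac{1149}{5605} = \frac{37979}{288 + 100} + \frac{1149}{5605} = \frac{37979}{388} + \frac{1149}{5605} = \frac{213318107}{2174740}$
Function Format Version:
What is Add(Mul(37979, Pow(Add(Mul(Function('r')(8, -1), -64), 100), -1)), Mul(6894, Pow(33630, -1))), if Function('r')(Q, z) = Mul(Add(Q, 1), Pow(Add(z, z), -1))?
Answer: Rational(213318107, 2174740) ≈ 98.089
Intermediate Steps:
Function('r')(Q, z) = Mul(Rational(1, 2), Pow(z, -1), Add(1, Q)) (Function('r')(Q, z) = Mul(Add(1, Q), Pow(Mul(2, z), -1)) = Mul(Add(1, Q), Mul(Rational(1, 2), Pow(z, -1))) = Mul(Rational(1, 2), Pow(z, -1), Add(1, Q)))
Add(Mul(37979, Pow(Add(Mul(Function('r')(8, -1), -64), 100), -1)), Mul(6894, Pow(33630, -1))) = Add(Mul(37979, Pow(Add(Mul(Mul(Rational(1, 2), Pow(-1, -1), Add(1, 8)), -64), 100), -1)), Mul(6894, Pow(33630, -1))) = Add(Mul(37979, Pow(Add(Mul(Mul(Rational(1, 2), -1, 9), -64), 100), -1)), Mul(6894, Rational(1, 33630))) = Add(Mul(37979, Pow(Add(Mul(Rational(-9, 2), -64), 100), -1)), Rational(1149, 5605)) = Add(Mul(37979, Pow(Add(288, 100), -1)), Rational(1149, 5605)) = Add(Mul(37979, Pow(388, -1)), Rational(1149, 5605)) = Add(Mul(37979, Rational(1, 388)), Rational(1149, 5605)) = Add(Rational(37979, 388), Rational(1149, 5605)) = Rational(213318107, 2174740)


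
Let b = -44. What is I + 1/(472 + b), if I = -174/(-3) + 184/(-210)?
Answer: 2567249/44940 ≈ 57.126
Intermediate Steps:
I = 5998/105 (I = -174*(-⅓) + 184*(-1/210) = 58 - 92/105 = 5998/105 ≈ 57.124)
I + 1/(472 + b) = 5998/105 + 1/(472 - 44) = 5998/105 + 1/428 = 2567249/44940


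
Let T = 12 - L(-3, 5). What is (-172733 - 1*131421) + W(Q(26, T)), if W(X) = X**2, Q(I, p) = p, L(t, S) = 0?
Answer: -304010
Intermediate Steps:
T = 12 (T = 12 - 1*0 = 12 + 0 = 12)
(-172733 - 1*131421) + W(Q(26, T)) = (-172733 - 1*131421) + 12**2 = (-172733 - 131421) + 144 = -304154 + 144 = -304010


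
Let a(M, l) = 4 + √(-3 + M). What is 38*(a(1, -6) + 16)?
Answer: 760 + 38*I*√2 ≈ 760.0 + 53.74*I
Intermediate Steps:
38*(a(1, -6) + 16) = 38*((4 + √(-3 + 1)) + 16) = 38*((4 + √(-2)) + 16) = 38*((4 + I*√2) + 16) = 38*(20 + I*√2) = 760 + 38*I*√2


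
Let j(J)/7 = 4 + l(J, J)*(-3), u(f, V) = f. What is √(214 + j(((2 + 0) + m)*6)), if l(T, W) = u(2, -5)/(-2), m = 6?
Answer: √263 ≈ 16.217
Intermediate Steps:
l(T, W) = -1 (l(T, W) = 2/(-2) = 2*(-½) = -1)
j(J) = 49 (j(J) = 7*(4 - 1*(-3)) = 7*(4 + 3) = 7*7 = 49)
√(214 + j(((2 + 0) + m)*6)) = √(214 + 49) = √263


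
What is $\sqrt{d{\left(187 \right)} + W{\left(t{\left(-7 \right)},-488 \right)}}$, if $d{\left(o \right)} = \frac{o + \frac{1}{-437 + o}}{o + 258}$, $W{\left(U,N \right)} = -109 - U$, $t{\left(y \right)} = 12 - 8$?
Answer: $\frac{i \sqrt{2229361178}}{4450} \approx 10.61 i$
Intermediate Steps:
$t{\left(y \right)} = 4$ ($t{\left(y \right)} = 12 - 8 = 4$)
$d{\left(o \right)} = \frac{o + \frac{1}{-437 + o}}{258 + o}$
$\sqrt{d{\left(187 \right)} + W{\left(t{\left(-7 \right)},-488 \right)}} = \sqrt{\frac{-1 - 187^{2} + 437 \cdot 187}{112746 - 187^{2} + 179 \cdot 187} - 113} = \sqrt{\frac{-1 - 34969 + 81719}{112746 - 34969 + 33473} - 113} = \sqrt{\frac{1}{111250} \cdot 46749 - 113} = \sqrt{\frac{46749}{111250} - 113} = \sqrt{- \frac{12524501}{111250}} = \frac{i \sqrt{2229361178}}{4450}$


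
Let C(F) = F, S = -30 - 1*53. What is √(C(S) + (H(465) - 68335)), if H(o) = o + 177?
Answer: 8*I*√1059 ≈ 260.34*I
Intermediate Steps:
H(o) = 177 + o
S = -83 (S = -30 - 53 = -83)
√(C(S) + (H(465) - 68335)) = √(-83 + ((177 + 465) - 68335)) = √(-83 + (642 - 68335)) = √(-83 - 67693) = √(-67776) = 8*I*√1059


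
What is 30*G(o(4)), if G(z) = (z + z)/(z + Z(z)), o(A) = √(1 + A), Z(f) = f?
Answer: 30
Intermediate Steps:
G(z) = 1 (G(z) = (z + z)/(z + z) = (2*z)/((2*z)) = (2*z)*(1/(2*z)) = 1)
30*G(o(4)) = 30*1 = 30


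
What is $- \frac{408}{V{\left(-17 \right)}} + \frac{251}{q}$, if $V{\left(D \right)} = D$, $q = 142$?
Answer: $\frac{3659}{142} \approx 25.768$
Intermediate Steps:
$- \frac{408}{V{\left(-17 \right)}} + \frac{251}{q} = - \frac{408}{-17} + \frac{251}{142} = \left(-408\right) \left(- \frac{1}{17}\right) + 251 \cdot \frac{1}{142} = 24 + \frac{251}{142} = \frac{3659}{142}$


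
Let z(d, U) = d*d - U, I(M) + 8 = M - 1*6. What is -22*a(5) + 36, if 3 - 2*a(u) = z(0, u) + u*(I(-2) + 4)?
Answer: -712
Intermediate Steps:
I(M) = -14 + M (I(M) = -8 + (M - 1*6) = -8 + (M - 6) = -8 + (-6 + M) = -14 + M)
z(d, U) = d² - U
a(u) = 3/2 + 13*u/2 (a(u) = 3/2 - ((0² - u) + u*((-14 - 2) + 4))/2 = 3/2 - ((0 - u) + u*(-16 + 4))/2 = 3/2 - (-u + u*(-12))/2 = 3/2 - (-u - 12*u)/2 = 3/2 - (-13)*u/2 = 3/2 + 13*u/2)
-22*a(5) + 36 = -22*(3/2 + (13/2)*5) + 36 = -22*(3/2 + 65/2) + 36 = -22*34 + 36 = -748 + 36 = -712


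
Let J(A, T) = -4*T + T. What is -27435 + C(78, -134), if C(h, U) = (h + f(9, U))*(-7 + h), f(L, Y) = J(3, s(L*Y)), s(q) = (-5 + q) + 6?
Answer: 234768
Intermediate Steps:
s(q) = 1 + q
J(A, T) = -3*T
f(L, Y) = -3 - 3*L*Y (f(L, Y) = -3*(1 + L*Y) = -3 - 3*L*Y)
C(h, U) = (-7 + h)*(-3 + h - 27*U) (C(h, U) = (h + (-3 - 3*9*U))*(-7 + h) = (h + (-3 - 27*U))*(-7 + h) = (-3 + h - 27*U)*(-7 + h) = (-7 + h)*(-3 + h - 27*U))
-27435 + C(78, -134) = -27435 + (21 + 78² - 10*78 + 189*(-134) - 27*(-134)*78) = -27435 + (21 + 6084 - 780 - 25326 + 282204) = -27435 + 262203 = 234768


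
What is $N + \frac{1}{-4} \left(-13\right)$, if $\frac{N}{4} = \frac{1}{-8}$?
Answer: $\frac{11}{4} \approx 2.75$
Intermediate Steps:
$N = - \frac{1}{2}$ ($N = \frac{4}{-8} = 4 \left(- \frac{1}{8}\right) = - \frac{1}{2} \approx -0.5$)
$N + \frac{1}{-4} \left(-13\right) = - \frac{1}{2} + \frac{1}{-4} \left(-13\right) = - \frac{1}{2} - - \frac{13}{4} = - \frac{1}{2} + \frac{13}{4} = \frac{11}{4}$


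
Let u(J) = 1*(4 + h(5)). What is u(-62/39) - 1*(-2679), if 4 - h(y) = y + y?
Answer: 2677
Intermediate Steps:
h(y) = 4 - 2*y (h(y) = 4 - (y + y) = 4 - 2*y)
u(J) = -2 (u(J) = 1*(4 + (4 - 2*5)) = 1*(4 + (4 - 10)) = 1*(4 - 6) = 1*(-2) = -2)
u(-62/39) - 1*(-2679) = -2 - 1*(-2679) = -2 + 2679 = 2677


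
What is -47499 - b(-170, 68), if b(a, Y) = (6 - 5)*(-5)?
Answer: -47494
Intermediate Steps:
b(a, Y) = -5 (b(a, Y) = 1*(-5) = -5)
-47499 - b(-170, 68) = -47499 - 1*(-5) = -47499 + 5 = -47494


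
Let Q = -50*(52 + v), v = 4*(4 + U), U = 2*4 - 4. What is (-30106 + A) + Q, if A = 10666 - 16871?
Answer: -40511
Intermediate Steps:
U = 4 (U = 8 - 4 = 4)
v = 32 (v = 4*(4 + 4) = 4*8 = 32)
A = -6205
Q = -4200 (Q = -50*(52 + 32) = -50*84 = -4200)
(-30106 + A) + Q = (-30106 - 6205) - 4200 = -36311 - 4200 = -40511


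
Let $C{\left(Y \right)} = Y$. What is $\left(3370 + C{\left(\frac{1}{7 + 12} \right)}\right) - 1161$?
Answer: $\frac{41972}{19} \approx 2209.1$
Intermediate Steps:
$\left(3370 + C{\left(\frac{1}{7 + 12} \right)}\right) - 1161 = \left(3370 + \frac{1}{7 + 12}\right) - 1161 = \left(3370 + \frac{1}{19}\right) - 1161 = \frac{64031}{19} - 1161 = \frac{41972}{19}$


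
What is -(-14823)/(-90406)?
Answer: -14823/90406 ≈ -0.16396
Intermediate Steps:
-(-14823)/(-90406) = -(-14823)*(-1)/90406 = -1*14823/90406 = -14823/90406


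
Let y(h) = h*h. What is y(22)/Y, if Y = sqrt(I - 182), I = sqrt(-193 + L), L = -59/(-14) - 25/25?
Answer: 484*sqrt(14)/sqrt(-2548 + I*sqrt(37198)) ≈ 1.353 - 35.8*I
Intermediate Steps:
y(h) = h**2
L = 45/14 (L = -59*(-1/14) - 25*1/25 = 59/14 - 1 = 45/14 ≈ 3.2143)
I = I*sqrt(37198)/14 (I = sqrt(-193 + 45/14) = sqrt(-2657/14) = I*sqrt(37198)/14 ≈ 13.776*I)
Y = sqrt(-182 + I*sqrt(37198)/14) (Y = sqrt(I*sqrt(37198)/14 - 182) = sqrt(-182 + I*sqrt(37198)/14) ≈ 0.51022 + 13.5*I)
y(22)/Y = 22**2/((sqrt(-35672 + 14*I*sqrt(37198))/14)) = 484*(14/sqrt(-35672 + 14*I*sqrt(37198))) = 6776/sqrt(-35672 + 14*I*sqrt(37198))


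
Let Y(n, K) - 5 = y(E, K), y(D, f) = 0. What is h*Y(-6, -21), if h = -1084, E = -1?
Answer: -5420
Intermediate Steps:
Y(n, K) = 5 (Y(n, K) = 5 + 0 = 5)
h*Y(-6, -21) = -1084*5 = -5420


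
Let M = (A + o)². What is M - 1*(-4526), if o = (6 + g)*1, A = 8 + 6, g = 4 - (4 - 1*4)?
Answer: 5102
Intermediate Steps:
g = 4 (g = 4 - (4 - 4) = 4 - 1*0 = 4 + 0 = 4)
A = 14
o = 10 (o = (6 + 4)*1 = 10*1 = 10)
M = 576 (M = (14 + 10)² = 24² = 576)
M - 1*(-4526) = 576 - 1*(-4526) = 576 + 4526 = 5102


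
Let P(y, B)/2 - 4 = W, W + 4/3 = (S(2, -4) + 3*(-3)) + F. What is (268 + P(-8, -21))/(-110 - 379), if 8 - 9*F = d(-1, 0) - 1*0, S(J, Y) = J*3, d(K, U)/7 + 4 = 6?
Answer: -266/489 ≈ -0.54397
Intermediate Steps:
d(K, U) = 14 (d(K, U) = -28 + 7*6 = -28 + 42 = 14)
S(J, Y) = 3*J
F = -2/3 (F = 8/9 - (14 - 1*0)/9 = 8/9 - (14 + 0)/9 = 8/9 - 1/9*14 = 8/9 - 14/9 = -2/3 ≈ -0.66667)
W = -5 (W = -4/3 + ((3*2 + 3*(-3)) - 2/3) = -4/3 + ((6 - 9) - 2/3) = -4/3 + (-3 - 2/3) = -4/3 - 11/3 = -5)
P(y, B) = -2 (P(y, B) = 8 + 2*(-5) = 8 - 10 = -2)
(268 + P(-8, -21))/(-110 - 379) = (268 - 2)/(-110 - 379) = 266/(-489) = 266*(-1/489) = -266/489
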